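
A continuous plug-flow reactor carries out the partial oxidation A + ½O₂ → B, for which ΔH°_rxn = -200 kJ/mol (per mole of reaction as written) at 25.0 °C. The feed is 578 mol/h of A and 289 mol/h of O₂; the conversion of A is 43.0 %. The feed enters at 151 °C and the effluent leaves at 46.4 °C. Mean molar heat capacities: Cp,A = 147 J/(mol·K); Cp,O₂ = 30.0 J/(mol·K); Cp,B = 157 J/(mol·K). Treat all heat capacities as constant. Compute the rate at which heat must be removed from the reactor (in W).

Extent of reaction ξ = 0.430 × 578 = 248.54 mol/h
Reaction term: ξ·ΔH°_rxn = 248.54 × -200 = -49708 kJ/h
Sensible, feed 151→25 °C: -11798 kJ/h
Outlet flows (mol/h): A 329.46, O₂ 164.73, B 248.54
Sensible, products 25→46.4 °C: 1977.2 kJ/h
Q = ΔH = -59529 kJ/h = -16.536 kW
Heat removed = 16536 W

Q_out = 16500 W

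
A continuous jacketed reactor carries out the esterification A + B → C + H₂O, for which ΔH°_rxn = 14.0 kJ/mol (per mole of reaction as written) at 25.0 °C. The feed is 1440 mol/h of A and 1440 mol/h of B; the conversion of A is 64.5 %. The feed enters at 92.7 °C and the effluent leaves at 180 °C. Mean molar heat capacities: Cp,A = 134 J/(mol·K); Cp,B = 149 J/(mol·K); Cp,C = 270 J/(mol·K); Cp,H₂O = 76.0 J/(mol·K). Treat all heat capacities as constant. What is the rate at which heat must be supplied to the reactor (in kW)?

Extent of reaction ξ = 0.645 × 1440 = 928.8 mol/h
Reaction term: ξ·ΔH°_rxn = 928.8 × 14.0 = 13003 kJ/h
Sensible, feed 92.7→25 °C: -27589 kJ/h
Outlet flows (mol/h): A 511.2, B 511.2, C 928.8, H₂O 928.8
Sensible, products 25→180 °C: 72235 kJ/h
Q = ΔH = 57649 kJ/h = 16.014 kW
Heat supplied = 16.014 kW

Q_in = 16.0 kW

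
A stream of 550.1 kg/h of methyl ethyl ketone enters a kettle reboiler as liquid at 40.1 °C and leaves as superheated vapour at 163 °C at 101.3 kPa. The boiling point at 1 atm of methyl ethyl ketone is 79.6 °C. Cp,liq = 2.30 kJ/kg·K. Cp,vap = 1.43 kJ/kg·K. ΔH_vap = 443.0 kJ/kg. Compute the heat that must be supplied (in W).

Q = 99800 W

liquid 40.1→79.6 °C: 90.85 kJ/kg
vaporisation at 79.6 °C: 443 kJ/kg
vapour 79.6→163 °C: 119.26 kJ/kg
Δh = 90.85 + 443 + 119.26 = 653.11 kJ/kg
Q = ṁ·Δh = 550.1 kg/h × 653.11 kJ/kg = 359280 kJ/h
|Q| = 99.799 kW = 99799 W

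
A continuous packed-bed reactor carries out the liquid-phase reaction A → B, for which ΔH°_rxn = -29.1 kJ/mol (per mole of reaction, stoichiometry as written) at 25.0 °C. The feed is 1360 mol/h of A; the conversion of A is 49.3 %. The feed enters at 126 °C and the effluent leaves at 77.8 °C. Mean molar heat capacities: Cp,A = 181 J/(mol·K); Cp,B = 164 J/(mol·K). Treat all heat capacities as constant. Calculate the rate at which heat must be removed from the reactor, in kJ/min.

Q_out = 533 kJ/min

Extent of reaction ξ = 0.493 × 1360 = 670.48 mol/h
Reaction term: ξ·ΔH°_rxn = 670.48 × -29.1 = -19511 kJ/h
Sensible, feed 126→25 °C: -24862 kJ/h
Outlet flows (mol/h): A 689.52, B 670.48
Sensible, products 25→77.8 °C: 12395 kJ/h
Q = ΔH = -31978 kJ/h = -8.8827 kW
Heat removed = 532.96 kJ/min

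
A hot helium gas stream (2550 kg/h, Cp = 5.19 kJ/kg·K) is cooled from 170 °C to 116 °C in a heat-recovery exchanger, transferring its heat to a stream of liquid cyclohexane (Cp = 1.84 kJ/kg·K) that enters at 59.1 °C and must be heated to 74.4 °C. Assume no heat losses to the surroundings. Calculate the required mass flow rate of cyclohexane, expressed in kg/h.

Heat released by hot stream: Q = 2550 × 5.19 × (170 − 116) = 714660 kJ/h
Energy balance on cold side (adiabatic exchanger): Q = ṁ_c·Cp_c·(T_c,out − T_c,in)
ṁ_c = 714660 / [1.84 × (74.4 − 59.1)] = 25386 kg/h

ṁ_c = 25400 kg/h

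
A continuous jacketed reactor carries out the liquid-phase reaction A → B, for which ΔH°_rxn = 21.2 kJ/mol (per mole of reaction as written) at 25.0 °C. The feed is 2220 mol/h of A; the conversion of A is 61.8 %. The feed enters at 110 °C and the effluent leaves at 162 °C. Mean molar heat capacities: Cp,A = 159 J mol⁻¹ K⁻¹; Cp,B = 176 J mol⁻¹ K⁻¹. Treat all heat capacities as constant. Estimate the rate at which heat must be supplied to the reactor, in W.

Extent of reaction ξ = 0.618 × 2220 = 1372 mol/h
Reaction term: ξ·ΔH°_rxn = 1372 × 21.2 = 29086 kJ/h
Sensible, feed 110→25 °C: -30003 kJ/h
Outlet flows (mol/h): A 848.04, B 1372
Sensible, products 25→162 °C: 51554 kJ/h
Q = ΔH = 50636 kJ/h = 14.066 kW
Heat supplied = 14066 W

Q_in = 14100 W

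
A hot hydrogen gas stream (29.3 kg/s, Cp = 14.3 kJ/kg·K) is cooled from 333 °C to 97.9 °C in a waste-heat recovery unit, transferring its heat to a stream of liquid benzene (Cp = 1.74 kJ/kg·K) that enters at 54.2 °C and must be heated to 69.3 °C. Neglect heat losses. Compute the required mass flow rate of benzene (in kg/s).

Heat released by hot stream: Q = 29.3 × 14.3 × (333 − 97.9) = 98505 kJ/s
Energy balance on cold side (adiabatic exchanger): Q = ṁ_c·Cp_c·(T_c,out − T_c,in)
ṁ_c = 98505 / [1.74 × (69.3 − 54.2)] = 3749.1 kg/s

ṁ_c = 3750 kg/s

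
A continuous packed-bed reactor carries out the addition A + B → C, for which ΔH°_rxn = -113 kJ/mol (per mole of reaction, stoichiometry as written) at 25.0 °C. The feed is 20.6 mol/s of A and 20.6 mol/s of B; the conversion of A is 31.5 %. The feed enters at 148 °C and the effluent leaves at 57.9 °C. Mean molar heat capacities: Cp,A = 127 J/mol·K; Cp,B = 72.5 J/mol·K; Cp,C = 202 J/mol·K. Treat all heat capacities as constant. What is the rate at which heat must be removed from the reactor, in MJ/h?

Extent of reaction ξ = 0.315 × 20.6 = 6.489 mol/s
Reaction term: ξ·ΔH°_rxn = 6.489 × -113 = -733.26 kJ/s
Sensible, feed 148→25 °C: -505.49 kJ/s
Outlet flows (mol/s): A 14.111, B 14.111, C 6.489
Sensible, products 25→57.9 °C: 135.74 kJ/s
Q = ΔH = -1103 kJ/s = -1103 kW
Heat removed = 3970.8 MJ/h

Q_out = 3970 MJ/h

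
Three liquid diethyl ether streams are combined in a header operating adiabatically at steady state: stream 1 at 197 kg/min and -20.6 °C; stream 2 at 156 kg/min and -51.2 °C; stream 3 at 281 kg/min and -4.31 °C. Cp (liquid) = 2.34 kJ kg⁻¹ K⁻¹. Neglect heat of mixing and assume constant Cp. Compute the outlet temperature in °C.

T_out = -20.9 °C

No heat crosses the boundary, so H_out = H_in.
T_out = Σ ṁᵢCp,ᵢTᵢ / Σ ṁᵢCp,ᵢ
      = -31020 / 1483.6 = -20.909 °C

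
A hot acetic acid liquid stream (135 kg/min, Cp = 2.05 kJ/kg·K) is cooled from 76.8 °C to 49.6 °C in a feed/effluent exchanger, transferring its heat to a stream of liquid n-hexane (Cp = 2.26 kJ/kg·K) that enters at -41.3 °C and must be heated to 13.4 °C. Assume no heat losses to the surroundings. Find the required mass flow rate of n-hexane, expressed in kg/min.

Heat released by hot stream: Q = 135 × 2.05 × (76.8 − 49.6) = 7527.6 kJ/min
Energy balance on cold side (adiabatic exchanger): Q = ṁ_c·Cp_c·(T_c,out − T_c,in)
ṁ_c = 7527.6 / [2.26 × (13.4 − -41.3)] = 60.892 kg/min

ṁ_c = 60.9 kg/min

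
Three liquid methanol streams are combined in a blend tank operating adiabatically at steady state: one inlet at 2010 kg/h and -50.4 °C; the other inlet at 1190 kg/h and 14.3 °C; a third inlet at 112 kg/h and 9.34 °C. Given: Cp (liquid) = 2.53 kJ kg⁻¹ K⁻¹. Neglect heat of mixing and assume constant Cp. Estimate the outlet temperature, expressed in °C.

T_out = -25.1 °C

No heat crosses the boundary, so H_out = H_in.
T_out = Σ ṁᵢCp,ᵢTᵢ / Σ ṁᵢCp,ᵢ
      = -210600 / 8379.4 = -25.133 °C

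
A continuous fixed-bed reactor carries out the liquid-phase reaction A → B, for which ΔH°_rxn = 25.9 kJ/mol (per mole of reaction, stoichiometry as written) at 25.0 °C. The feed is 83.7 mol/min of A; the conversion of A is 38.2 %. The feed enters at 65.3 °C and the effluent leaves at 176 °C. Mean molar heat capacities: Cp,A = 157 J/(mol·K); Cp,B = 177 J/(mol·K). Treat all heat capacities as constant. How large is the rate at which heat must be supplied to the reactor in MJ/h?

Q_in = 143 MJ/h

Extent of reaction ξ = 0.382 × 83.7 = 31.973 mol/min
Reaction term: ξ·ΔH°_rxn = 31.973 × 25.9 = 828.11 kJ/min
Sensible, feed 65.3→25 °C: -529.58 kJ/min
Outlet flows (mol/min): A 51.727, B 31.973
Sensible, products 25→176 °C: 2080.8 kJ/min
Q = ΔH = 2379.4 kJ/min = 39.656 kW
Heat supplied = 142.76 MJ/h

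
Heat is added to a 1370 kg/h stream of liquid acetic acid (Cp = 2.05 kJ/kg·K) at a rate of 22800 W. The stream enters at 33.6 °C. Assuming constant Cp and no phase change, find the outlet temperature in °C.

T_out = 62.8 °C

Q = 22800 W = 82080 kJ/h
ΔT = Q/(ṁ·Cp) = 82080/(1370×2.05) = 29.226 K
T_out = 33.6 + 29.226 = 62.826 °C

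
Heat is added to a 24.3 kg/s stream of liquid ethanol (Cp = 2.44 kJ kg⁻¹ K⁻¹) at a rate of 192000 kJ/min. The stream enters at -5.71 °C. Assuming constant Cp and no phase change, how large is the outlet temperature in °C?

Q = 192000 kJ/min = 3200 kJ/s
ΔT = Q/(ṁ·Cp) = 3200/(24.3×2.44) = 53.97 K
T_out = -5.71 + 53.97 = 48.26 °C

T_out = 48.3 °C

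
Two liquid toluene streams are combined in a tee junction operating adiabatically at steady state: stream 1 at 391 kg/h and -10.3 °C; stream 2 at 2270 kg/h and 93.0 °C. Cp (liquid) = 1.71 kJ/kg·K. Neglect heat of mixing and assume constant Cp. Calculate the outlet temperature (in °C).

Adiabatic, steady state ⇒ Σ ṁᵢCp,ᵢ(T_out − Tᵢ) = 0
Σ ṁᵢCp,ᵢTᵢ = 391×1.71×-10.3 + 2270×1.71×93.0 = 354110
Σ ṁᵢCp,ᵢ = 391×1.71 + 2270×1.71 = 4550.3
T_out = 354110 / 4550.3 = 77.821 °C

T_out = 77.8 °C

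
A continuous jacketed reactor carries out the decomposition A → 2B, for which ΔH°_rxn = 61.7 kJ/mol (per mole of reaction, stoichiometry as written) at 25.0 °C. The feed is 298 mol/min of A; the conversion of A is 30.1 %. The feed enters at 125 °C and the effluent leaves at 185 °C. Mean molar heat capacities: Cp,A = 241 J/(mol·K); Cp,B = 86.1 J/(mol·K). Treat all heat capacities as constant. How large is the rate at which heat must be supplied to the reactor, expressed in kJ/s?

Extent of reaction ξ = 0.301 × 298 = 89.698 mol/min
Reaction term: ξ·ΔH°_rxn = 89.698 × 61.7 = 5534.4 kJ/min
Sensible, feed 125→25 °C: -7181.8 kJ/min
Outlet flows (mol/min): A 208.3, B 179.4
Sensible, products 25→185 °C: 10503 kJ/min
Q = ΔH = 8856.1 kJ/min = 147.6 kW
Heat supplied = 147.6 kJ/s

Q_in = 148 kJ/s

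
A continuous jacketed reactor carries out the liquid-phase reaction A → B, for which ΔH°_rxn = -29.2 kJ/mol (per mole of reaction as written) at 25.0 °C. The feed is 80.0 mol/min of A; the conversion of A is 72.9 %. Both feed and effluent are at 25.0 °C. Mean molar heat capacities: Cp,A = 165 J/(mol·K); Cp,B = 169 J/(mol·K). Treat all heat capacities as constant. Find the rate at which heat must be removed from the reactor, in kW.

Q_out = 28.4 kW

Extent of reaction ξ = 0.729 × 80.0 = 58.32 mol/min
Reaction term: ξ·ΔH°_rxn = 58.32 × -29.2 = -1702.9 kJ/min
Q = ΔH = -1702.9 kJ/min = -28.382 kW
Heat removed = 28.382 kW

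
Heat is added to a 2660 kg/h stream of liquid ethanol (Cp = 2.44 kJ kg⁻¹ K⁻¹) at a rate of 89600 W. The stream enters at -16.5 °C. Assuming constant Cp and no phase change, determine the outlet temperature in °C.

Q = 89600 W = 322560 kJ/h
ΔT = Q/(ṁ·Cp) = 322560/(2660×2.44) = 49.698 K
T_out = -16.5 + 49.698 = 33.198 °C

T_out = 33.2 °C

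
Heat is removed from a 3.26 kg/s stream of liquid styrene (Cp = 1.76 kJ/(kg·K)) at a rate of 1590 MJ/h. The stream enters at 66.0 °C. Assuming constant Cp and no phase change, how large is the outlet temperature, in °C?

T_out = -11.0 °C

Q = 1590 MJ/h = 441.67 kJ/s
ΔT = Q/(ṁ·Cp) = 441.67/(3.26×1.76) = 76.978 K
T_out = 66.0 − 76.978 = -10.978 °C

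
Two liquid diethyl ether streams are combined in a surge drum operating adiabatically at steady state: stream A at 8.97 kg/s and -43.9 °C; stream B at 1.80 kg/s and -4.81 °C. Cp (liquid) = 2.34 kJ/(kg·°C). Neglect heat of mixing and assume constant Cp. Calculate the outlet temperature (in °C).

Adiabatic, steady state ⇒ Σ ṁᵢCp,ᵢ(T_out − Tᵢ) = 0
T_out = Σ ṁᵢCp,ᵢTᵢ / Σ ṁᵢCp,ᵢ
      = -941.71 / 25.202 = -37.367 °C

T_out = -37.4 °C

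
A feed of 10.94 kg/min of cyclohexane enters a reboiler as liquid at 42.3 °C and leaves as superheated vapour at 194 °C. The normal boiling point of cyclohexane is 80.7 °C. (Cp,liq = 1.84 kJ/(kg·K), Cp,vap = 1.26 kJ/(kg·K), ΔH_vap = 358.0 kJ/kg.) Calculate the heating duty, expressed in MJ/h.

liquid 42.3→80.7 °C: 70.656 kJ/kg
vaporisation at 80.7 °C: 358 kJ/kg
vapour 80.7→194 °C: 142.76 kJ/kg
Δh = 70.656 + 358 + 142.76 = 571.41 kJ/kg
Q = ṁ·Δh = 10.94 kg/min × 571.41 kJ/kg = 6251.3 kJ/min
|Q| = 104.19 kW = 375.08 MJ/h

Q = 375 MJ/h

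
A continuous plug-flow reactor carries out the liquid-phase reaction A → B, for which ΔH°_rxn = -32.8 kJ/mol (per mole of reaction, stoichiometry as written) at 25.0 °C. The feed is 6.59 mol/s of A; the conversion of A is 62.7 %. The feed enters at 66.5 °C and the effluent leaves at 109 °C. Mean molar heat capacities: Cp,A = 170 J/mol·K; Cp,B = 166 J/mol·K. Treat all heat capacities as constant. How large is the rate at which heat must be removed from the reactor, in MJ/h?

Extent of reaction ξ = 0.627 × 6.59 = 4.1319 mol/s
Reaction term: ξ·ΔH°_rxn = 4.1319 × -32.8 = -135.53 kJ/s
Sensible, feed 66.5→25 °C: -46.492 kJ/s
Outlet flows (mol/s): A 2.4581, B 4.1319
Sensible, products 25→109 °C: 92.717 kJ/s
Q = ΔH = -89.303 kJ/s = -89.303 kW
Heat removed = 321.49 MJ/h

Q_out = 321 MJ/h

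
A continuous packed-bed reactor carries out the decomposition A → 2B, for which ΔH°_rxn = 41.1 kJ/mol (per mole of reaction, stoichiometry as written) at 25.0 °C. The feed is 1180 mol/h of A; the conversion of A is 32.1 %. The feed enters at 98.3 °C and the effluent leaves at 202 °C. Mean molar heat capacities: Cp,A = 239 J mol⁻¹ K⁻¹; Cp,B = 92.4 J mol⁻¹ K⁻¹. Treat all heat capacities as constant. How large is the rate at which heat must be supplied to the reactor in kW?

Extent of reaction ξ = 0.321 × 1180 = 378.78 mol/h
Reaction term: ξ·ΔH°_rxn = 378.78 × 41.1 = 15568 kJ/h
Sensible, feed 98.3→25 °C: -20672 kJ/h
Outlet flows (mol/h): A 801.22, B 757.56
Sensible, products 25→202 °C: 46284 kJ/h
Q = ΔH = 41180 kJ/h = 11.439 kW
Heat supplied = 11.439 kW

Q_in = 11.4 kW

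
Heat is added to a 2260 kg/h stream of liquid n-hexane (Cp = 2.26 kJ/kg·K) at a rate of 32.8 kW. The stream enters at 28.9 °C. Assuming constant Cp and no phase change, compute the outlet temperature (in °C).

Q = 32.8 kW = 118080 kJ/h
ΔT = Q/(ṁ·Cp) = 118080/(2260×2.26) = 23.118 K
T_out = 28.9 + 23.118 = 52.018 °C

T_out = 52.0 °C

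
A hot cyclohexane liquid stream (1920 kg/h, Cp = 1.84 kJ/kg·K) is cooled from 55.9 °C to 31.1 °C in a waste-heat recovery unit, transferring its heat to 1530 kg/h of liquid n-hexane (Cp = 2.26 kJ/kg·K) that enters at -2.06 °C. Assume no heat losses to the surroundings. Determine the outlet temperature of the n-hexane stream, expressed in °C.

T_c,out = 23.3 °C

Heat released by hot stream: Q = 1920 × 1.84 × (55.9 − 31.1) = 87613 kJ/h
Energy balance on cold side (adiabatic exchanger): Q = ṁ_c·Cp_c·(T_c,out − T_c,in)
T_c,out = -2.06 + 87613/(1530 × 2.26) = 23.278 °C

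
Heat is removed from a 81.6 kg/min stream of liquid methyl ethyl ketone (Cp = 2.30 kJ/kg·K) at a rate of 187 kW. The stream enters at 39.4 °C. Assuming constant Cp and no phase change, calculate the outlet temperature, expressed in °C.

Q = 187 kW = 11220 kJ/min
ΔT = Q/(ṁ·Cp) = 11220/(81.6×2.30) = 59.783 K
T_out = 39.4 − 59.783 = -20.383 °C

T_out = -20.4 °C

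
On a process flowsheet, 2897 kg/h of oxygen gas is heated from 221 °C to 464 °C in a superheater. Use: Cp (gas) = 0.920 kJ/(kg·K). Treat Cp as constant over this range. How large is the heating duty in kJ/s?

Q = ṁ·Cp·ΔT = 2897 × 0.920 × (464 − 221) = 647650 kJ/h
Converting: 647650 / 3600 s = 179.9 kW

Q = 180 kJ/s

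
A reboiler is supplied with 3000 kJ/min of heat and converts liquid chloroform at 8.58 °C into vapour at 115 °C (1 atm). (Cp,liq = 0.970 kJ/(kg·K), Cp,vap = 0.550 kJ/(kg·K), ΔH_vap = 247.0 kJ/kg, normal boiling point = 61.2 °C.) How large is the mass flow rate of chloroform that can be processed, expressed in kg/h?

Δh = 0.970×(61.2−8.58) + 247.0 + 0.550×(115−61.2) = 327.63 kJ/kg
Q = 3000 kJ/min = 50 kJ/s = 180000 kJ/h
ṁ = Q/Δh = 180000 / 327.63 = 549.4 kg/h

ṁ = 549 kg/h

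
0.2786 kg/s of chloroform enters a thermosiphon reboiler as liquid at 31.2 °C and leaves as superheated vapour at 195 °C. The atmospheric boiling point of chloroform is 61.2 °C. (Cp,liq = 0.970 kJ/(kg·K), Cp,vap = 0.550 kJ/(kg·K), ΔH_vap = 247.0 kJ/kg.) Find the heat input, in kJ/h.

liquid 31.2→61.2 °C: 29.1 kJ/kg
vaporisation at 61.2 °C: 247 kJ/kg
vapour 61.2→195 °C: 73.59 kJ/kg
Δh = 29.1 + 247 + 73.59 = 349.69 kJ/kg
Q = ṁ·Δh = 0.2786 kg/s × 349.69 kJ/kg = 97.424 kJ/s
|Q| = 97.424 kW = 350730 kJ/h

Q = 351000 kJ/h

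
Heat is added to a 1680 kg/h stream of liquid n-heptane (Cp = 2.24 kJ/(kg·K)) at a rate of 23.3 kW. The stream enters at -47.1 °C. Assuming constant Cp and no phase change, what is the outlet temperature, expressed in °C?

T_out = -24.8 °C

Q = 23.3 kW = 83880 kJ/h
ΔT = Q/(ṁ·Cp) = 83880/(1680×2.24) = 22.29 K
T_out = -47.1 + 22.29 = -24.81 °C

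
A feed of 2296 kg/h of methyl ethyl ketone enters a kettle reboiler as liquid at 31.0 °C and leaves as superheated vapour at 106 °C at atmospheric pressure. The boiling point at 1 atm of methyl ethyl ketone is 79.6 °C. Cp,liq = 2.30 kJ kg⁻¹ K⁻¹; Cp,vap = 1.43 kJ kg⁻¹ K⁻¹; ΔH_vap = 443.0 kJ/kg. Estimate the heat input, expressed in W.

liquid 31.0→79.6 °C: 111.78 kJ/kg
vaporisation at 79.6 °C: 443 kJ/kg
vapour 79.6→106 °C: 37.752 kJ/kg
Δh = 111.78 + 443 + 37.752 = 592.53 kJ/kg
Q = ṁ·Δh = 2296 kg/h × 592.53 kJ/kg = 1.3605e+06 kJ/h
|Q| = 377.9 kW = 377900 W

Q = 378000 W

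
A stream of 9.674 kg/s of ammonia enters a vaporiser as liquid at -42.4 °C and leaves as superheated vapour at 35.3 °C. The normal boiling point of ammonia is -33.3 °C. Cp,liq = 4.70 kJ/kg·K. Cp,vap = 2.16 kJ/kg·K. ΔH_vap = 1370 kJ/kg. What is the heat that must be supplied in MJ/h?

liquid -42.4→-33.3 °C: 42.77 kJ/kg
vaporisation at -33.3 °C: 1370 kJ/kg
vapour -33.3→35.3 °C: 148.18 kJ/kg
Δh = 42.77 + 1370 + 148.18 = 1560.9 kJ/kg
Q = ṁ·Δh = 9.674 kg/s × 1560.9 kJ/kg = 15101 kJ/s
|Q| = 15101 kW = 54362 MJ/h

Q = 54400 MJ/h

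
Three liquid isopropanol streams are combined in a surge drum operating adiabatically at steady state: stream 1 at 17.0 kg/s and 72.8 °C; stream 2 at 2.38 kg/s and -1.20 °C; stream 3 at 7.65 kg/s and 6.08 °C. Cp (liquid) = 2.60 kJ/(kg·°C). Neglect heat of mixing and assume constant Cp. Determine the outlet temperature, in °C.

T_out = 47.4 °C

Energy balance with Q = 0: Σ ṁᵢCp,ᵢ(T_out − Tᵢ) = 0
Σ ṁᵢCp,ᵢTᵢ = 17.0×2.60×72.8 + 2.38×2.60×-1.20 + 7.65×2.60×6.08 = 3331.3
Σ ṁᵢCp,ᵢ = 17.0×2.60 + 2.38×2.60 + 7.65×2.60 = 70.278
T_out = 3331.3 / 70.278 = 47.401 °C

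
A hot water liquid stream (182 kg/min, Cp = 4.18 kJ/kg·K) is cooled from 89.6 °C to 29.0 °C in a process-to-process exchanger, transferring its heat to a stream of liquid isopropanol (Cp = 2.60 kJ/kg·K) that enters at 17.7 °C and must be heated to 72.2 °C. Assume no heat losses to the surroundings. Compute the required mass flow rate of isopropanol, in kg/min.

ṁ_c = 325 kg/min

Heat released by hot stream: Q = 182 × 4.18 × (89.6 − 29.0) = 46102 kJ/min
Energy balance on cold side (adiabatic exchanger): Q = ṁ_c·Cp_c·(T_c,out − T_c,in)
ṁ_c = 46102 / [2.60 × (72.2 − 17.7)] = 325.35 kg/min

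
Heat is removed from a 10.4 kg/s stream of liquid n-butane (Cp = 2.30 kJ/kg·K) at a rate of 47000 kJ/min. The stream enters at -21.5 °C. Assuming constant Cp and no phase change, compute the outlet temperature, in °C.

T_out = -54.2 °C

Q = 47000 kJ/min = 783.33 kJ/s
ΔT = Q/(ṁ·Cp) = 783.33/(10.4×2.30) = 32.748 K
T_out = -21.5 − 32.748 = -54.248 °C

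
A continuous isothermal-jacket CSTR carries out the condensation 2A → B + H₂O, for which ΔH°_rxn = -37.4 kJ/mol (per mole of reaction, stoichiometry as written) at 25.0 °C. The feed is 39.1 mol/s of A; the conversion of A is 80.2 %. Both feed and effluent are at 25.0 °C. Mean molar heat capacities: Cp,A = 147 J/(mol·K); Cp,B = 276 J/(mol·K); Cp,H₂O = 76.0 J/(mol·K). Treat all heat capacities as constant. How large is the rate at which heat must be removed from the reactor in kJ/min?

Q_out = 35200 kJ/min

Extent of reaction ξ = 0.802 × 39.1 / 2 = 15.679 mol/s
Reaction term: ξ·ΔH°_rxn = 15.679 × -37.4 = -586.4 kJ/s
Q = ΔH = -586.4 kJ/s = -586.4 kW
Heat removed = 35184 kJ/min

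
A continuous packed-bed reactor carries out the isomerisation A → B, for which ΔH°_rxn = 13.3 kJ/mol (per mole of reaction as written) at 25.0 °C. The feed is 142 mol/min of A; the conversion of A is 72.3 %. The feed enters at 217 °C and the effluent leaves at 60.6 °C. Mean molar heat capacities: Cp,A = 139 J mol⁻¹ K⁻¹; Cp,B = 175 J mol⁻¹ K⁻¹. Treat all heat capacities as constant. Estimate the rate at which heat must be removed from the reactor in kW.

Q_out = 26.5 kW

Extent of reaction ξ = 0.723 × 142 = 102.67 mol/min
Reaction term: ξ·ΔH°_rxn = 102.67 × 13.3 = 1365.5 kJ/min
Sensible, feed 217→25 °C: -3789.7 kJ/min
Outlet flows (mol/min): A 39.334, B 102.67
Sensible, products 25→60.6 °C: 834.25 kJ/min
Q = ΔH = -1590 kJ/min = -26.5 kW
Heat removed = 26.5 kW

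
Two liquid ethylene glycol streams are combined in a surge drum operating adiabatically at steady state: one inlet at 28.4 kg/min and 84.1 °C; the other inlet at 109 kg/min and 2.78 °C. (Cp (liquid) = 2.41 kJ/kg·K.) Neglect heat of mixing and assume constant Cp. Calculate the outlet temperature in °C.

T_out = 19.6 °C

Energy balance with Q = 0: Σ ṁᵢCp,ᵢ(T_out − Tᵢ) = 0
Σ ṁᵢCp,ᵢTᵢ = 28.4×2.41×84.1 + 109×2.41×2.78 = 6486.4
Σ ṁᵢCp,ᵢ = 28.4×2.41 + 109×2.41 = 331.13
T_out = 6486.4 / 331.13 = 19.589 °C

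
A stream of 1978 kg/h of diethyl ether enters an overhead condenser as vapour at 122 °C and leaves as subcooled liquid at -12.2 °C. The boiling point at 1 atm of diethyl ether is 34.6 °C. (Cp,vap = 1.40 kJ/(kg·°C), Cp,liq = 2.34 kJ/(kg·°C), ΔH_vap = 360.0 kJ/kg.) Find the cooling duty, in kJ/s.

vapour 122→34.6 °C: -122.36 kJ/kg
condensation at 34.6 °C: -360 kJ/kg
liquid 34.6→-12.2 °C: -109.51 kJ/kg
Δh = -122.36 + -360 + -109.51 = -591.87 kJ/kg
Q = ṁ·Δh = 1978 kg/h × -591.87 kJ/kg = -1.1707e+06 kJ/h
|Q| = 325.2 kW

Q_c = 325 kJ/s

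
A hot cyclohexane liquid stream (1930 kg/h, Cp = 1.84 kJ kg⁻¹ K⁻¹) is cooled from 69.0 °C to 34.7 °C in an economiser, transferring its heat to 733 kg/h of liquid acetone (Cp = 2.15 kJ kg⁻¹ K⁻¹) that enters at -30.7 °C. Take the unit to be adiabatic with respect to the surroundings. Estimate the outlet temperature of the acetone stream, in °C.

T_c,out = 46.6 °C

Heat released by hot stream: Q = 1930 × 1.84 × (69.0 − 34.7) = 121810 kJ/h
Energy balance on cold side (adiabatic exchanger): Q = ṁ_c·Cp_c·(T_c,out − T_c,in)
T_c,out = -30.7 + 121810/(733 × 2.15) = 46.591 °C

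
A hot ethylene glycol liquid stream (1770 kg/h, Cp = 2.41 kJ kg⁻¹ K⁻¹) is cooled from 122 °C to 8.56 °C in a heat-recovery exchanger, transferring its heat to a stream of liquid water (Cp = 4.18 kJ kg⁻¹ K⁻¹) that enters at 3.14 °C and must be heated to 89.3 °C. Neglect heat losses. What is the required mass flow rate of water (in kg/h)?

Heat released by hot stream: Q = 1770 × 2.41 × (122 − 8.56) = 483900 kJ/h
Energy balance on cold side (adiabatic exchanger): Q = ṁ_c·Cp_c·(T_c,out − T_c,in)
ṁ_c = 483900 / [4.18 × (89.3 − 3.14)] = 1343.6 kg/h

ṁ_c = 1340 kg/h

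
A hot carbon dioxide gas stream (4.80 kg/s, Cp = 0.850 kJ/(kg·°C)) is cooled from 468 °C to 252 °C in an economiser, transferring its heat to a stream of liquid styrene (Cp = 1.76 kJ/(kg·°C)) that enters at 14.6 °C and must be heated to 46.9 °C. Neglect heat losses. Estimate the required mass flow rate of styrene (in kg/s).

Heat released by hot stream: Q = 4.80 × 0.850 × (468 − 252) = 881.28 kJ/s
Energy balance on cold side (adiabatic exchanger): Q = ṁ_c·Cp_c·(T_c,out − T_c,in)
ṁ_c = 881.28 / [1.76 × (46.9 − 14.6)] = 15.502 kg/s

ṁ_c = 15.5 kg/s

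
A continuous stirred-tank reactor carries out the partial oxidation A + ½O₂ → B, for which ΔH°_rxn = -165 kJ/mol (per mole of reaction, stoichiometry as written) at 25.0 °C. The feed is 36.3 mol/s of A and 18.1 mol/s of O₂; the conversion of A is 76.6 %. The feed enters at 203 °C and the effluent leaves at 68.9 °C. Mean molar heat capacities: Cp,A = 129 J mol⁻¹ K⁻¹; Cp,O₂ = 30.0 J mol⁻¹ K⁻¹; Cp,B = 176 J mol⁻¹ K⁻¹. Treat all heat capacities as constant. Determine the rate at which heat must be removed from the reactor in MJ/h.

Q_out = 18900 MJ/h

Extent of reaction ξ = 0.766 × 36.3 = 27.806 mol/s
Reaction term: ξ·ΔH°_rxn = 27.806 × -165 = -4588 kJ/s
Sensible, feed 203→25 °C: -930.17 kJ/s
Outlet flows (mol/s): A 8.4942, O₂ 4.1971, B 27.806
Sensible, products 25→68.9 °C: 268.47 kJ/s
Q = ΔH = -5249.7 kJ/s = -5249.7 kW
Heat removed = 18899 MJ/h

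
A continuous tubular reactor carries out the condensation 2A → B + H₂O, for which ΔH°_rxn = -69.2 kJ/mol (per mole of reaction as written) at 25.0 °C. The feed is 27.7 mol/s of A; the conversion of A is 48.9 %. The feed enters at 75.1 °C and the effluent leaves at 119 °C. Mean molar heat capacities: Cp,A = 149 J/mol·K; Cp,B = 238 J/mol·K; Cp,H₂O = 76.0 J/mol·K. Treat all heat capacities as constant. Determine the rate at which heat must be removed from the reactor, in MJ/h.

Q_out = 998 MJ/h

Extent of reaction ξ = 0.489 × 27.7 / 2 = 6.7726 mol/s
Reaction term: ξ·ΔH°_rxn = 6.7726 × -69.2 = -468.67 kJ/s
Sensible, feed 75.1→25 °C: -206.78 kJ/s
Outlet flows (mol/s): A 14.155, B 6.7726, H₂O 6.7726
Sensible, products 25→119 °C: 398.15 kJ/s
Q = ΔH = -277.29 kJ/s = -277.29 kW
Heat removed = 998.25 MJ/h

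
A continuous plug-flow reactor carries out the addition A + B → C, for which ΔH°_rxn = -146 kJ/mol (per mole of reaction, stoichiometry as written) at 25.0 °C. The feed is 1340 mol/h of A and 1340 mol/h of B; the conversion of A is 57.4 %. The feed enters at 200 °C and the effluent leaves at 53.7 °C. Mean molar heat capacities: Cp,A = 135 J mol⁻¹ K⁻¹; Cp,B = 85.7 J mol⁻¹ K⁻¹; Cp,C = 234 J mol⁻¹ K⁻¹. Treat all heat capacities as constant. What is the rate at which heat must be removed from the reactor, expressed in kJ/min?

Extent of reaction ξ = 0.574 × 1340 = 769.16 mol/h
Reaction term: ξ·ΔH°_rxn = 769.16 × -146 = -112300 kJ/h
Sensible, feed 200→25 °C: -51754 kJ/h
Outlet flows (mol/h): A 570.84, B 570.84, C 769.16
Sensible, products 25→53.7 °C: 8781.3 kJ/h
Q = ΔH = -155270 kJ/h = -43.131 kW
Heat removed = 2587.8 kJ/min

Q_out = 2590 kJ/min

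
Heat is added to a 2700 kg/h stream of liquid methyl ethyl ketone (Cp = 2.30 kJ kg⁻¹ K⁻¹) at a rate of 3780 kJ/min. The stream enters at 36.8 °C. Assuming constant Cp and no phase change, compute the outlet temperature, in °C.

T_out = 73.3 °C

Q = 3780 kJ/min = 226800 kJ/h
ΔT = Q/(ṁ·Cp) = 226800/(2700×2.30) = 36.522 K
T_out = 36.8 + 36.522 = 73.322 °C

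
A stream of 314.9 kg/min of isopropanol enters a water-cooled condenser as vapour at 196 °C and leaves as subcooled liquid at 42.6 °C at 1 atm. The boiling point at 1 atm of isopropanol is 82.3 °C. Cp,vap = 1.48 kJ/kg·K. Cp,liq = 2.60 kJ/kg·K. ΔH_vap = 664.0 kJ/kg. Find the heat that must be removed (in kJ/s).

vapour 196→82.3 °C: -168.28 kJ/kg
condensation at 82.3 °C: -664 kJ/kg
liquid 82.3→42.6 °C: -103.22 kJ/kg
Δh = -168.28 + -664 + -103.22 = -935.5 kJ/kg
Q = ṁ·Δh = 314.9 kg/min × -935.5 kJ/kg = -294590 kJ/min
|Q| = 4909.8 kW

Q_c = 4910 kJ/s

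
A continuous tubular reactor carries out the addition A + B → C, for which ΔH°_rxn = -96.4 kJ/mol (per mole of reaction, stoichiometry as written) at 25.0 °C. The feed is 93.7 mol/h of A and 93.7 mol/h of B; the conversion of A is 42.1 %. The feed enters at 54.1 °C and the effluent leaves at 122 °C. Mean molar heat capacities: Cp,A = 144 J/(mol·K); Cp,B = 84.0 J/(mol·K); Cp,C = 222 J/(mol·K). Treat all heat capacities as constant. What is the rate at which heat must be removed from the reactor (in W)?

Extent of reaction ξ = 0.421 × 93.7 = 39.448 mol/h
Reaction term: ξ·ΔH°_rxn = 39.448 × -96.4 = -3802.8 kJ/h
Sensible, feed 54.1→25 °C: -621.68 kJ/h
Outlet flows (mol/h): A 54.252, B 54.252, C 39.448
Sensible, products 25→122 °C: 2049.3 kJ/h
Q = ΔH = -2375.1 kJ/h = -0.65976 kW
Heat removed = 659.76 W

Q_out = 660 W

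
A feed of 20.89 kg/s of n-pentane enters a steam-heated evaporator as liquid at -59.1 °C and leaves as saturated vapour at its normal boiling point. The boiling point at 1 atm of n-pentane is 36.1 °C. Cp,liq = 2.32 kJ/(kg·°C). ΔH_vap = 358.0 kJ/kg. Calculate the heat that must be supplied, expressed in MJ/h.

Q = 43500 MJ/h

liquid -59.1→36.1 °C: 220.86 kJ/kg
vaporisation at 36.1 °C: 358 kJ/kg
Δh = 220.86 + 358 = 578.86 kJ/kg
Q = ṁ·Δh = 20.89 kg/s × 578.86 kJ/kg = 12092 kJ/s
|Q| = 12092 kW = 43533 MJ/h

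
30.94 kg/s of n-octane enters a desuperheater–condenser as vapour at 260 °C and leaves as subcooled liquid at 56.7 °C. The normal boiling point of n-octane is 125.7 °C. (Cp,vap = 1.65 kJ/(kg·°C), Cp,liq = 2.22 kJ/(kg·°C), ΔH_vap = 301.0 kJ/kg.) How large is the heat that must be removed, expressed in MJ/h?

vapour 260→125.7 °C: -221.59 kJ/kg
condensation at 125.7 °C: -301 kJ/kg
liquid 125.7→56.7 °C: -153.18 kJ/kg
Δh = -221.59 + -301 + -153.18 = -675.77 kJ/kg
Q = ṁ·Δh = 30.94 kg/s × -675.77 kJ/kg = -20908 kJ/s
|Q| = 20908 kW = 75271 MJ/h

Q_c = 75300 MJ/h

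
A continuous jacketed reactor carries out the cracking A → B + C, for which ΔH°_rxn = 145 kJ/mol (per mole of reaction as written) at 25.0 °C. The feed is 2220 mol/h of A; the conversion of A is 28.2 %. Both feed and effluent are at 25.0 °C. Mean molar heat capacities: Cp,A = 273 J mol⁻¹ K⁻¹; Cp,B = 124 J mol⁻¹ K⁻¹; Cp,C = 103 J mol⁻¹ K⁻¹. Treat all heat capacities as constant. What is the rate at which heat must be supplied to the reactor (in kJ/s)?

Extent of reaction ξ = 0.282 × 2220 = 626.04 mol/h
Reaction term: ξ·ΔH°_rxn = 626.04 × 145 = 90776 kJ/h
Q = ΔH = 90776 kJ/h = 25.215 kW
Heat supplied = 25.215 kJ/s

Q_in = 25.2 kJ/s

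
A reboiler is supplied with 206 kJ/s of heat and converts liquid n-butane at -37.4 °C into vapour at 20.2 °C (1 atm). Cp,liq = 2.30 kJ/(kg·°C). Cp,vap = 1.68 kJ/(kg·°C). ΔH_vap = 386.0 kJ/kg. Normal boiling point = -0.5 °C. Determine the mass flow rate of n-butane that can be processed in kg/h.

Δh = 2.30×(-0.5−-37.4) + 386.0 + 1.68×(20.2−-0.5) = 505.65 kJ/kg
Q = 206 kJ/s = 206 kJ/s = 741600 kJ/h
ṁ = Q/Δh = 741600 / 505.65 = 1466.6 kg/h

ṁ = 1470 kg/h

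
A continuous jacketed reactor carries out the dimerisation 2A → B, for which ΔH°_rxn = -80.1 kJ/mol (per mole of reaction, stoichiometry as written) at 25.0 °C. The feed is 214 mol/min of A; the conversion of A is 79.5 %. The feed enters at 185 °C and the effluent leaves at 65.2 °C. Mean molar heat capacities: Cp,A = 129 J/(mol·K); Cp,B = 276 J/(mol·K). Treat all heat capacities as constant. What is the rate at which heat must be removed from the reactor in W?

Extent of reaction ξ = 0.795 × 214 / 2 = 85.065 mol/min
Reaction term: ξ·ΔH°_rxn = 85.065 × -80.1 = -6813.7 kJ/min
Sensible, feed 185→25 °C: -4417 kJ/min
Outlet flows (mol/min): A 43.87, B 85.065
Sensible, products 25→65.2 °C: 1171.3 kJ/min
Q = ΔH = -10059 kJ/min = -167.66 kW
Heat removed = 167660 W

Q_out = 168000 W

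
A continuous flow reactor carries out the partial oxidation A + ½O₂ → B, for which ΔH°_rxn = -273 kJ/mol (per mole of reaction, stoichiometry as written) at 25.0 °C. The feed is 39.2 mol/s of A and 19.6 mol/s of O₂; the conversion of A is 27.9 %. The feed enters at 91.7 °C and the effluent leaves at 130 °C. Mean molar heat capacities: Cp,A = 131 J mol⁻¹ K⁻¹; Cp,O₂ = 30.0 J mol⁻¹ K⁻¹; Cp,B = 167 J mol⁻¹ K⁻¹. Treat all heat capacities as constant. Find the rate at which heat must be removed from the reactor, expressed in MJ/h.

Extent of reaction ξ = 0.279 × 39.2 = 10.937 mol/s
Reaction term: ξ·ΔH°_rxn = 10.937 × -273 = -2985.7 kJ/s
Sensible, feed 91.7→25 °C: -381.74 kJ/s
Outlet flows (mol/s): A 28.263, O₂ 14.132, B 10.937
Sensible, products 25→130 °C: 625.05 kJ/s
Q = ΔH = -2742.4 kJ/s = -2742.4 kW
Heat removed = 9872.8 MJ/h

Q_out = 9870 MJ/h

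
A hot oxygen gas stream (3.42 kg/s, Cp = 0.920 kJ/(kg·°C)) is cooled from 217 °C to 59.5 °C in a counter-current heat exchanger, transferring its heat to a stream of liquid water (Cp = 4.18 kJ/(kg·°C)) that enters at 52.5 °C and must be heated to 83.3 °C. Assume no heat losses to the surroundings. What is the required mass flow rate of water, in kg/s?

Heat released by hot stream: Q = 3.42 × 0.920 × (217 − 59.5) = 495.56 kJ/s
Energy balance on cold side (adiabatic exchanger): Q = ṁ_c·Cp_c·(T_c,out − T_c,in)
ṁ_c = 495.56 / [4.18 × (83.3 − 52.5)] = 3.8492 kg/s

ṁ_c = 3.85 kg/s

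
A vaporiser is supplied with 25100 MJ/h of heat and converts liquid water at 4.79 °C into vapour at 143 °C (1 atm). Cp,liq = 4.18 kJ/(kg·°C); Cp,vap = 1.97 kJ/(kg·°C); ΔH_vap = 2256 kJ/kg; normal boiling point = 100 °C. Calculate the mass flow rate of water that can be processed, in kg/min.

ṁ = 153 kg/min

Δh = 4.18×(100−4.79) + 2256 + 1.97×(143−100) = 2738.7 kJ/kg
Q = 25100 MJ/h = 6972.2 kJ/s = 418330 kJ/min
ṁ = Q/Δh = 418330 / 2738.7 = 152.75 kg/min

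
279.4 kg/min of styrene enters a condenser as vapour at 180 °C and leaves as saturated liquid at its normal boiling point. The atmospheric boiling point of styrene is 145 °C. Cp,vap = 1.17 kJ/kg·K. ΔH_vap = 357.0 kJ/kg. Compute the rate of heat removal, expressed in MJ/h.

vapour 180→145 °C: -40.95 kJ/kg
condensation at 145 °C: -357 kJ/kg
Δh = -40.95 + -357 = -397.95 kJ/kg
Q = ṁ·Δh = 279.4 kg/min × -397.95 kJ/kg = -111190 kJ/min
|Q| = 1853.1 kW = 6671.2 MJ/h

Q_c = 6670 MJ/h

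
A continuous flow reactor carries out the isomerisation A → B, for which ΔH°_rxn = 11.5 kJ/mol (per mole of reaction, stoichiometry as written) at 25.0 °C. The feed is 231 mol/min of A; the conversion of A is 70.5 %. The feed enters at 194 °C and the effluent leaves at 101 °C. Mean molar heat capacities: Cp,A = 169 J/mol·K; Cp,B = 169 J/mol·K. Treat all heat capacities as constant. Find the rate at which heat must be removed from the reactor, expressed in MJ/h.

Extent of reaction ξ = 0.705 × 231 = 162.85 mol/min
Reaction term: ξ·ΔH°_rxn = 162.85 × 11.5 = 1872.8 kJ/min
Sensible, feed 194→25 °C: -6597.6 kJ/min
Outlet flows (mol/min): A 68.145, B 162.85
Sensible, products 25→101 °C: 2967 kJ/min
Q = ΔH = -1757.8 kJ/min = -29.297 kW
Heat removed = 105.47 MJ/h

Q_out = 105 MJ/h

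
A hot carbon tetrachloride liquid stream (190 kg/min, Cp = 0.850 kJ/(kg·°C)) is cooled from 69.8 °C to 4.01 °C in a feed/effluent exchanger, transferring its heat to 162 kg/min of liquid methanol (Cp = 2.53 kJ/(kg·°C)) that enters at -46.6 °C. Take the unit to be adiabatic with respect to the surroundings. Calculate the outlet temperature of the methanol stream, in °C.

T_c,out = -20.7 °C

Heat released by hot stream: Q = 190 × 0.850 × (69.8 − 4.01) = 10625 kJ/min
Energy balance on cold side (adiabatic exchanger): Q = ṁ_c·Cp_c·(T_c,out − T_c,in)
T_c,out = -46.6 + 10625/(162 × 2.53) = -20.676 °C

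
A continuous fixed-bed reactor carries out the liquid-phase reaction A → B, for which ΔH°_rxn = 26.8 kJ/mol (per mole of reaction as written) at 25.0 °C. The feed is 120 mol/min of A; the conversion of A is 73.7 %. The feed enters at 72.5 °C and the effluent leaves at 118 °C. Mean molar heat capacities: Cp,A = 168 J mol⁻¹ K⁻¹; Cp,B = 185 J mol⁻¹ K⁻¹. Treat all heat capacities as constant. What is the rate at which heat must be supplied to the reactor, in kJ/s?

Extent of reaction ξ = 0.737 × 120 = 88.44 mol/min
Reaction term: ξ·ΔH°_rxn = 88.44 × 26.8 = 2370.2 kJ/min
Sensible, feed 72.5→25 °C: -957.6 kJ/min
Outlet flows (mol/min): A 31.56, B 88.44
Sensible, products 25→118 °C: 2014.7 kJ/min
Q = ΔH = 3427.3 kJ/min = 57.122 kW
Heat supplied = 57.122 kJ/s

Q_in = 57.1 kJ/s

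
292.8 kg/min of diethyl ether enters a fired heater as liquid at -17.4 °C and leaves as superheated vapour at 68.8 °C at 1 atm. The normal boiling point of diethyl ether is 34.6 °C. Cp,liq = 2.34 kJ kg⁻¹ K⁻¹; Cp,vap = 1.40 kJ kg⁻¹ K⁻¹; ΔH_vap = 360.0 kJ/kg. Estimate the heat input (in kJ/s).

liquid -17.4→34.6 °C: 121.68 kJ/kg
vaporisation at 34.6 °C: 360 kJ/kg
vapour 34.6→68.8 °C: 47.88 kJ/kg
Δh = 121.68 + 360 + 47.88 = 529.56 kJ/kg
Q = ṁ·Δh = 292.8 kg/min × 529.56 kJ/kg = 155060 kJ/min
|Q| = 2584.3 kW

Q = 2580 kJ/s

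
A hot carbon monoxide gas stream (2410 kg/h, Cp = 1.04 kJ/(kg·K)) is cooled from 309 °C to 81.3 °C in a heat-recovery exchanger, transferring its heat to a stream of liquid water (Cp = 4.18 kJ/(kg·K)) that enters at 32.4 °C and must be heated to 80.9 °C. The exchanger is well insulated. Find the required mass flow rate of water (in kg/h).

Heat released by hot stream: Q = 2410 × 1.04 × (309 − 81.3) = 570710 kJ/h
Energy balance on cold side (adiabatic exchanger): Q = ṁ_c·Cp_c·(T_c,out − T_c,in)
ṁ_c = 570710 / [4.18 × (80.9 − 32.4)] = 2815.1 kg/h

ṁ_c = 2820 kg/h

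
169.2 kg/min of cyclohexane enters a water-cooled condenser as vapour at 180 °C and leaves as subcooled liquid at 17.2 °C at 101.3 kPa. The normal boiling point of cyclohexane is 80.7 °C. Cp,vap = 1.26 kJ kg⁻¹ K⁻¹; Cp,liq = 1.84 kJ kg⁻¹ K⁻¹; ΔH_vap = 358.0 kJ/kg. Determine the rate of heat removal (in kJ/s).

vapour 180→80.7 °C: -125.12 kJ/kg
condensation at 80.7 °C: -358 kJ/kg
liquid 80.7→17.2 °C: -116.84 kJ/kg
Δh = -125.12 + -358 + -116.84 = -599.96 kJ/kg
Q = ṁ·Δh = 169.2 kg/min × -599.96 kJ/kg = -101510 kJ/min
|Q| = 1691.9 kW

Q_c = 1690 kJ/s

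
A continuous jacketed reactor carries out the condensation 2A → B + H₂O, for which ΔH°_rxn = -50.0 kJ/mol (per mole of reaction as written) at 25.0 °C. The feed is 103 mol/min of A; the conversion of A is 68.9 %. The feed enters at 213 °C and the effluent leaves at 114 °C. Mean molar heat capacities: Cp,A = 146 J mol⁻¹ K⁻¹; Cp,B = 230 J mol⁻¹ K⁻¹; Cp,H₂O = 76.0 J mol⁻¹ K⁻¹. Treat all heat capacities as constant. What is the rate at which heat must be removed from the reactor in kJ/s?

Q_out = 53.6 kJ/s

Extent of reaction ξ = 0.689 × 103 / 2 = 35.483 mol/min
Reaction term: ξ·ΔH°_rxn = 35.483 × -50.0 = -1774.2 kJ/min
Sensible, feed 213→25 °C: -2827.1 kJ/min
Outlet flows (mol/min): A 32.033, B 35.483, H₂O 35.483
Sensible, products 25→114 °C: 1382.6 kJ/min
Q = ΔH = -3218.7 kJ/min = -53.645 kW
Heat removed = 53.645 kJ/s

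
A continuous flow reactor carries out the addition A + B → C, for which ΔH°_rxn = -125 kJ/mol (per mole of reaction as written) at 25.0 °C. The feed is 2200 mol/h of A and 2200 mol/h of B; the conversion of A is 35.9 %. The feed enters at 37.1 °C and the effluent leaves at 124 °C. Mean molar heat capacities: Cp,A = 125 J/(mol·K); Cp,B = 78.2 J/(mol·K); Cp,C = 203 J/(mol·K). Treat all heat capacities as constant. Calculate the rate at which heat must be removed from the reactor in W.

Extent of reaction ξ = 0.359 × 2200 = 789.8 mol/h
Reaction term: ξ·ΔH°_rxn = 789.8 × -125 = -98725 kJ/h
Sensible, feed 37.1→25 °C: -5409.2 kJ/h
Outlet flows (mol/h): A 1410.2, B 1410.2, C 789.8
Sensible, products 25→124 °C: 44241 kJ/h
Q = ΔH = -59893 kJ/h = -16.637 kW
Heat removed = 16637 W

Q_out = 16600 W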